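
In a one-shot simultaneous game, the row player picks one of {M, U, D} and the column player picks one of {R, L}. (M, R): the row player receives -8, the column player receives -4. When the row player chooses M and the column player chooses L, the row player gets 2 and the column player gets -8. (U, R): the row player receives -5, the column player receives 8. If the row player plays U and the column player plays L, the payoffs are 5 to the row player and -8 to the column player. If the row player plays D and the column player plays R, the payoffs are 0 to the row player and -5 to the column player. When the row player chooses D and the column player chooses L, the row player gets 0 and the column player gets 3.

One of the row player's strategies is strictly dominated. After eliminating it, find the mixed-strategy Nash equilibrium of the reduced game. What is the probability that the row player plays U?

p = 1/3

The row player's strategy M is strictly dominated by U: -5 > -8 and 5 > 2. Eliminate M.
The row player's mix must leave the column player indifferent between R and L.
  the column player's payoff to R: p·8 + (1−p)·(-5) = 13p - 5
  the column player's payoff to L: p·(-8) + (1−p)·3 = -11p + 3
  13p - 5 = -11p + 3  ⇒  24p = 8  ⇒  p = 1/3.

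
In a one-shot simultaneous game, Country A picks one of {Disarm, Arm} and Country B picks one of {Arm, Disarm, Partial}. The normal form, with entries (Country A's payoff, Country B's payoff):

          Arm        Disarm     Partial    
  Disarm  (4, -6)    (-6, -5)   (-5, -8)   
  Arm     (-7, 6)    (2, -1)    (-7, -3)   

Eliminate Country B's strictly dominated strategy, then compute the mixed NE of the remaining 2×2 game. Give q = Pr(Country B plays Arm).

Country B's strategy Partial is strictly dominated by Disarm: -5 > -8 and -1 > -3. Eliminate Partial.
For Country A to be willing to mix, Country A must be indifferent between Disarm and Arm, which pins down Country B's mix.
  Country A's payoff from Disarm: q·4 + (1−q)·(-6) = 10q - 6
  Country A's payoff from Arm: q·(-7) + (1−q)·2 = -9q + 2
  10q - 6 = -9q + 2  ⇒  19q = 8  ⇒  q = 8/19.

q = 8/19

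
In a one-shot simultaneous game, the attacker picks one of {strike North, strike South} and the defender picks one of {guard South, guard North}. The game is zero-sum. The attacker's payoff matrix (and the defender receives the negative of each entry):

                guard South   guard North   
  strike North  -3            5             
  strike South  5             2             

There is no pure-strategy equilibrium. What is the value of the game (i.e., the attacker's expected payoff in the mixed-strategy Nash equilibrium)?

v = 31/11

For the attacker to be willing to mix, the attacker must be indifferent between strike North and strike South, which pins down the defender's mix.
  the attacker's payoff to strike North: q·(-3) + (1−q)·5 = -8q + 5
  the attacker's payoff to strike South: q·5 + (1−q)·2 = 3q + 2
  -8q + 5 = 3q + 2  ⇒  -11q = -3  ⇒  q = 3/11.
The value is the attacker's expected payoff against this mix (using strike North): (3/11)·(-3) + (8/11)·5 = 31/11.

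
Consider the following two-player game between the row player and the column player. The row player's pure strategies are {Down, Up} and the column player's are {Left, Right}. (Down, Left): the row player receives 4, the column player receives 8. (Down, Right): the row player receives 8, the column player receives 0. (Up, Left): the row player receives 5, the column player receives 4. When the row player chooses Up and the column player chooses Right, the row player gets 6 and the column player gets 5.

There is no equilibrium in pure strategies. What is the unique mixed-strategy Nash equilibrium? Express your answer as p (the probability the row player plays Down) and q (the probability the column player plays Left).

Set the column player's expected payoff from Left equal to that from Right:
  the column player's payoff from Left: p·8 + (1−p)·4 = 4p + 4
  the column player's payoff from Right: p·0 + (1−p)·5 = -5p + 5
  4p + 4 = -5p + 5  ⇒  9p = 1  ⇒  p = 1/9.
In a mixed equilibrium the row player is indifferent between Down and Up; this condition fixes q.
  the row player's expected payoff from Down: q·4 + (1−q)·8 = -4q + 8
  the row player's expected payoff from Up: q·5 + (1−q)·6 = -q + 6
  -4q + 8 = -q + 6  ⇒  -3q = -2  ⇒  q = 2/3.

p = 1/9, q = 2/3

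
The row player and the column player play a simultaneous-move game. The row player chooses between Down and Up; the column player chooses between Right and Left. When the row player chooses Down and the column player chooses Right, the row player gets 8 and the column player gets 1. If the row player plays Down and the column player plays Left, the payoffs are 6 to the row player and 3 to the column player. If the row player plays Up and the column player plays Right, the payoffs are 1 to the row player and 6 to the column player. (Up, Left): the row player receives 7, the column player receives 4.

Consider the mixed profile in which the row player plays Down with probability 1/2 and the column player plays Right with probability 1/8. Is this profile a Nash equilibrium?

Yes

Check the column player's indifference given the row player's mix p = 1/2:
  payoff from Right = 7/2; payoff from Left = 7/2 — equal.
Check the row player's indifference given the column player's mix q = 1/8:
  payoff from Down = 25/4; payoff from Up = 25/4 — equal.
Both players are indifferent, so neither can profitably deviate.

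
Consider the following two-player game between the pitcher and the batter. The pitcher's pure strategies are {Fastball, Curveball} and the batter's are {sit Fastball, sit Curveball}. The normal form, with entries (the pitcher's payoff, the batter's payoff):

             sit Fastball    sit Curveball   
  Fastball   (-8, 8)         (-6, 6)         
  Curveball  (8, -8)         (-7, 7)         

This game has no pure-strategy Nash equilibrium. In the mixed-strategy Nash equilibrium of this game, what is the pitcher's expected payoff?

-104/17

The batter's mix must leave the pitcher indifferent between Fastball and Curveball.
  the pitcher's expected payoff from Fastball: q·(-8) + (1−q)·(-6) = -2q - 6
  the pitcher's expected payoff from Curveball: q·8 + (1−q)·(-7) = 15q - 7
  -2q - 6 = 15q - 7  ⇒  -17q = -1  ⇒  q = 1/17.
At equilibrium the pitcher is indifferent across rows, so the pitcher's payoff equals the payoff from Fastball: (1/17)·(-8) + (16/17)·(-6) = -104/17.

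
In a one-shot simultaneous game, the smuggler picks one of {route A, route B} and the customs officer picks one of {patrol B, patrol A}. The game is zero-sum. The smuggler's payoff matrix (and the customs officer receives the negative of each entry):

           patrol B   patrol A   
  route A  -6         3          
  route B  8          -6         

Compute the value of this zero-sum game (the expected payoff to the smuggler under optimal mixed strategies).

Set the smuggler's expected payoff from route A equal to that from route B:
  the smuggler's payoff from route A: q·(-6) + (1−q)·3 = -9q + 3
  the smuggler's payoff from route B: q·8 + (1−q)·(-6) = 14q - 6
  -9q + 3 = 14q - 6  ⇒  -23q = -9  ⇒  q = 9/23.
The value is the smuggler's expected payoff against this mix (using route A): (9/23)·(-6) + (14/23)·3 = -12/23.

v = -12/23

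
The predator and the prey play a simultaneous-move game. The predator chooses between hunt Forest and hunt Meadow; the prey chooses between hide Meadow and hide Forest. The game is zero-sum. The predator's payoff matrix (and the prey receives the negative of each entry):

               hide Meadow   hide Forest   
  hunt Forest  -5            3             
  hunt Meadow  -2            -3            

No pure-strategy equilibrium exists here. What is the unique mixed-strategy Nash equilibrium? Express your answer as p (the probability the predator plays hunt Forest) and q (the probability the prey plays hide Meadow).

In a mixed equilibrium the prey is indifferent between hide Meadow and hide Forest; this condition fixes p.
  the prey's payoff to hide Meadow: p·5 + (1−p)·2 = 3p + 2
  the prey's payoff to hide Forest: p·(-3) + (1−p)·3 = -6p + 3
  3p + 2 = -6p + 3  ⇒  9p = 1  ⇒  p = 1/9.
In a mixed equilibrium the predator is indifferent between hunt Forest and hunt Meadow; this condition fixes q.
  the predator's payoff from hunt Forest: q·(-5) + (1−q)·3 = -8q + 3
  the predator's payoff from hunt Meadow: q·(-2) + (1−q)·(-3) = q - 3
  -8q + 3 = q - 3  ⇒  -9q = -6  ⇒  q = 2/3.

p = 1/9, q = 2/3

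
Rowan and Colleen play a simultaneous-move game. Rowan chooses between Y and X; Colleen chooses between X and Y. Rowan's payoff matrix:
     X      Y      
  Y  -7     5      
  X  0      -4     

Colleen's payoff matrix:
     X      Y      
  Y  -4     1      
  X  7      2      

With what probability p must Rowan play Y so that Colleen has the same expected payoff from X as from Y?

Rowan's mix must leave Colleen indifferent between X and Y.
  Colleen's payoff to X: p·(-4) + (1−p)·7 = -11p + 7
  Colleen's payoff to Y: p·1 + (1−p)·2 = -p + 2
  -11p + 7 = -p + 2  ⇒  -10p = -5  ⇒  p = 1/2.

p = 1/2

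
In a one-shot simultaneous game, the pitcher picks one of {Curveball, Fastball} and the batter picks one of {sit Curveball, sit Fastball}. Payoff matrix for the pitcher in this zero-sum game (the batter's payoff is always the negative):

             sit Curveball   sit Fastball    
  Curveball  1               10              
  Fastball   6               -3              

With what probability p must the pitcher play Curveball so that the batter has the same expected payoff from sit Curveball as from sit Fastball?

In a mixed equilibrium the batter is indifferent between sit Curveball and sit Fastball; this condition fixes p.
  the batter's expected payoff from sit Curveball: p·(-1) + (1−p)·(-6) = 5p - 6
  the batter's expected payoff from sit Fastball: p·(-10) + (1−p)·3 = -13p + 3
  5p - 6 = -13p + 3  ⇒  18p = 9  ⇒  p = 1/2.

p = 1/2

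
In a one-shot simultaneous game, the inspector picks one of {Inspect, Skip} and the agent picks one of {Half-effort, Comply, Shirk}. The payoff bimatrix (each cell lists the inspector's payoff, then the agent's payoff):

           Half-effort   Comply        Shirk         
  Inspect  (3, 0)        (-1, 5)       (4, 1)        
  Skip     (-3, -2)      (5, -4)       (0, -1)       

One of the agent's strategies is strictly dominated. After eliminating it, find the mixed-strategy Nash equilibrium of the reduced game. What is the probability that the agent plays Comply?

The agent's strategy Half-effort is strictly dominated by Shirk: 1 > 0 and -1 > -2. Eliminate Half-effort.
Set the inspector's expected payoff from Inspect equal to that from Skip:
  the inspector's payoff from Inspect: q·(-1) + (1−q)·4 = -5q + 4
  the inspector's payoff from Skip: q·5 + (1−q)·0 = 5q
  -5q + 4 = 5q  ⇒  -10q = -4  ⇒  q = 2/5.

q = 2/5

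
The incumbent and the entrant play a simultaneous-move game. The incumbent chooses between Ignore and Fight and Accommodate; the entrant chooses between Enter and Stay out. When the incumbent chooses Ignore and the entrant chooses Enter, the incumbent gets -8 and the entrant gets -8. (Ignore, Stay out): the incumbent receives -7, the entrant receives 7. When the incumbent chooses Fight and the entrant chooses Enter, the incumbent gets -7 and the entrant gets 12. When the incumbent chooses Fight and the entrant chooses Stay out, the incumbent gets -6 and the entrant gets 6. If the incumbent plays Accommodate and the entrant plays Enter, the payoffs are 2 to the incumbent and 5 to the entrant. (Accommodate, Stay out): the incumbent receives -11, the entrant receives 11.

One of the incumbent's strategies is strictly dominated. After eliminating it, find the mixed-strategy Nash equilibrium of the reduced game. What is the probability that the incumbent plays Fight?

The incumbent's strategy Ignore is strictly dominated by Fight: -7 > -8 and -6 > -7. Eliminate Ignore.
Set the entrant's expected payoff from Enter equal to that from Stay out:
  the entrant's payoff to Enter: p·12 + (1−p)·5 = 7p + 5
  the entrant's payoff to Stay out: p·6 + (1−p)·11 = -5p + 11
  7p + 5 = -5p + 11  ⇒  12p = 6  ⇒  p = 1/2.

p = 1/2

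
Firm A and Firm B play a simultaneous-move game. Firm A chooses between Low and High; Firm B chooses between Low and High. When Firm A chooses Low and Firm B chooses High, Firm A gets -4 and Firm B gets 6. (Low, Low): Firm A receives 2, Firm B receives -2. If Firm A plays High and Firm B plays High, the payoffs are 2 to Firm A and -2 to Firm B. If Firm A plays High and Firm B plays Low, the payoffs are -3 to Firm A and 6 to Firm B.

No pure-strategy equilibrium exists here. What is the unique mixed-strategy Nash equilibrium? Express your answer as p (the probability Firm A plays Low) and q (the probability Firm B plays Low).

p = 1/2, q = 6/11

Set Firm B's expected payoff from Low equal to that from High:
  Firm B's expected payoff from Low: p·(-2) + (1−p)·6 = -8p + 6
  Firm B's expected payoff from High: p·6 + (1−p)·(-2) = 8p - 2
  -8p + 6 = 8p - 2  ⇒  -16p = -8  ⇒  p = 1/2.
In a mixed equilibrium Firm A is indifferent between Low and High; this condition fixes q.
  Firm A's payoff to Low: q·2 + (1−q)·(-4) = 6q - 4
  Firm A's payoff to High: q·(-3) + (1−q)·2 = -5q + 2
  6q - 4 = -5q + 2  ⇒  11q = 6  ⇒  q = 6/11.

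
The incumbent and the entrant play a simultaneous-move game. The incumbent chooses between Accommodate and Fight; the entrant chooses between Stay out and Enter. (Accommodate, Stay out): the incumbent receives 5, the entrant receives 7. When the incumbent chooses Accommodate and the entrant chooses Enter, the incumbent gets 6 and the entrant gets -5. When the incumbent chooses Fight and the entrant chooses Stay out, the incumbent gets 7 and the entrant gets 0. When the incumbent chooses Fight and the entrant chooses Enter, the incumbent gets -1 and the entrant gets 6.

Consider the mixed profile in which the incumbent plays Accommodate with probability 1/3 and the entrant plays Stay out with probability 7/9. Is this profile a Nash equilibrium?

Check the entrant's indifference given the incumbent's mix p = 1/3:
  payoff from Stay out = 7/3; payoff from Enter = 7/3 — equal.
Check the incumbent's indifference given the entrant's mix q = 7/9:
  payoff from Accommodate = 47/9; payoff from Fight = 47/9 — equal.
Both players are indifferent, so neither can profitably deviate.

Yes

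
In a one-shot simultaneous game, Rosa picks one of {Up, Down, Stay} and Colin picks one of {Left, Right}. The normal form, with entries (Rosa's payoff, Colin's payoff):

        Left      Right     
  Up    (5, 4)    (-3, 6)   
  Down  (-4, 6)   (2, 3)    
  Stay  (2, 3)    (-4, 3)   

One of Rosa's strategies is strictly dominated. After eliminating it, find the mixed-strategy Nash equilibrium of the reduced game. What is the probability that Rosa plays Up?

Rosa's strategy Stay is strictly dominated by Up: 5 > 2 and -3 > -4. Eliminate Stay.
Rosa's mix must leave Colin indifferent between Left and Right.
  Colin's expected payoff from Left: p·4 + (1−p)·6 = -2p + 6
  Colin's expected payoff from Right: p·6 + (1−p)·3 = 3p + 3
  -2p + 6 = 3p + 3  ⇒  -5p = -3  ⇒  p = 3/5.

p = 3/5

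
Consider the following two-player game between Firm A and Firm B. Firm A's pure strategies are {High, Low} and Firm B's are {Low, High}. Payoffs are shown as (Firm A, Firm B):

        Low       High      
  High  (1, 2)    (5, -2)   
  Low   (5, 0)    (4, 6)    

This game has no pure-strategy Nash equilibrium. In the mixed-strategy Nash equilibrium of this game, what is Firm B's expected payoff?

6/5

Firm B's indifference between Low and High determines Firm A's mixing probability p:
  Firm B's payoff to Low: p·2 + (1−p)·0 = 2p
  Firm B's payoff to High: p·(-2) + (1−p)·6 = -8p + 6
  2p = -8p + 6  ⇒  10p = 6  ⇒  p = 3/5.
At equilibrium Firm B is indifferent across columns, so Firm B's payoff equals the payoff from Low: (3/5)·2 + (2/5)·0 = 6/5.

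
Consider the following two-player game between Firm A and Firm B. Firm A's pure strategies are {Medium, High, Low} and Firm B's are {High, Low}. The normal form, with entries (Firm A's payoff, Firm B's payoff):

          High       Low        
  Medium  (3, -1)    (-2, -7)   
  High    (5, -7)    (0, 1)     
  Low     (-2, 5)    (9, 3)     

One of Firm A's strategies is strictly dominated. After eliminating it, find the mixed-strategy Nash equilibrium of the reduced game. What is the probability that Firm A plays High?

Firm A's strategy Medium is strictly dominated by High: 5 > 3 and 0 > -2. Eliminate Medium.
For Firm B to be willing to mix, Firm B must be indifferent between High and Low, which pins down Firm A's mix.
  Firm B's payoff to High: p·(-7) + (1−p)·5 = -12p + 5
  Firm B's payoff to Low: p·1 + (1−p)·3 = -2p + 3
  -12p + 5 = -2p + 3  ⇒  -10p = -2  ⇒  p = 1/5.

p = 1/5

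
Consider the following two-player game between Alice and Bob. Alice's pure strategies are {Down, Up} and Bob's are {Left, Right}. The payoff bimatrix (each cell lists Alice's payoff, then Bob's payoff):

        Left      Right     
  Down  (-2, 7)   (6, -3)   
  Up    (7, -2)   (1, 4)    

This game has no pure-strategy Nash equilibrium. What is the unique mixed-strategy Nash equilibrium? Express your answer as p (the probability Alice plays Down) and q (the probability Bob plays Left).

p = 3/8, q = 5/14

In a mixed equilibrium Bob is indifferent between Left and Right; this condition fixes p.
  Bob's payoff to Left: p·7 + (1−p)·(-2) = 9p - 2
  Bob's payoff to Right: p·(-3) + (1−p)·4 = -7p + 4
  9p - 2 = -7p + 4  ⇒  16p = 6  ⇒  p = 3/8.
In a mixed equilibrium Alice is indifferent between Down and Up; this condition fixes q.
  Alice's payoff from Down: q·(-2) + (1−q)·6 = -8q + 6
  Alice's payoff from Up: q·7 + (1−q)·1 = 6q + 1
  -8q + 6 = 6q + 1  ⇒  -14q = -5  ⇒  q = 5/14.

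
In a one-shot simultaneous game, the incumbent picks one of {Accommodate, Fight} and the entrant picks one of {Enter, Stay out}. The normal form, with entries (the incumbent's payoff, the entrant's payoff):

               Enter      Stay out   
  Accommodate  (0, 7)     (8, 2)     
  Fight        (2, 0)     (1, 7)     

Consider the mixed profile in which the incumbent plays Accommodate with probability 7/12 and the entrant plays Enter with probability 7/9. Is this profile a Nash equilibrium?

Yes

Check the entrant's indifference given the incumbent's mix p = 7/12:
  payoff from Enter = 49/12; payoff from Stay out = 49/12 — equal.
Check the incumbent's indifference given the entrant's mix q = 7/9:
  payoff from Accommodate = 16/9; payoff from Fight = 16/9 — equal.
Both players are indifferent, so neither can profitably deviate.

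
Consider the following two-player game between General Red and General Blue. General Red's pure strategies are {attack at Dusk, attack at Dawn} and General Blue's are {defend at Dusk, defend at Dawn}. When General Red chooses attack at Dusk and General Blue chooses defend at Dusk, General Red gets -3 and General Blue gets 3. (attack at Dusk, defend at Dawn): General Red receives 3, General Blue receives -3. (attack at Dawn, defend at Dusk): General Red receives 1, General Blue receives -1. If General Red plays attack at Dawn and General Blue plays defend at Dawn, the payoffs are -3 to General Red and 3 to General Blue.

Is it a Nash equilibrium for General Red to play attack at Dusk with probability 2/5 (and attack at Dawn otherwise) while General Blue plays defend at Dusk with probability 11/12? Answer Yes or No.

No

Given General Blue's mix q = 11/12, General Red's payoff from attack at Dusk is -5/2 but from attack at Dawn is 2/3. General Red strictly prefers attack at Dawn, so General Red would not mix.
So the proposed profile is not a Nash equilibrium.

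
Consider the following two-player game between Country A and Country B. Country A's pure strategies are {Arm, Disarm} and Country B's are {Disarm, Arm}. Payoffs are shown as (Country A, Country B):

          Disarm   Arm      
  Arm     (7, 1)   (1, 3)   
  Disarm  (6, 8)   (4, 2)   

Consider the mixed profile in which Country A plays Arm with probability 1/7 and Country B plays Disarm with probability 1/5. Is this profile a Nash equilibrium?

No

Given Country A's mix p = 1/7, Country B's payoff from Disarm is 7 but from Arm is 15/7. Country B strictly prefers Disarm, so Country B would not mix.
So the proposed profile is not a Nash equilibrium.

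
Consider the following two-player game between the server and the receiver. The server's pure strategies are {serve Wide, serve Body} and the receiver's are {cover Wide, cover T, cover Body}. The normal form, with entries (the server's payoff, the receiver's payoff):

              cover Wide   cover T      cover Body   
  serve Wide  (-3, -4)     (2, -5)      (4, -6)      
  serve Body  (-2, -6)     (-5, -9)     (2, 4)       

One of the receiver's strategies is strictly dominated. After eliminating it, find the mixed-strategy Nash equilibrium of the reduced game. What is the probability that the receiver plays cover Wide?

q = 2/3

The receiver's strategy cover T is strictly dominated by cover Wide: -4 > -5 and -6 > -9. Eliminate cover T.
In a mixed equilibrium the server is indifferent between serve Wide and serve Body; this condition fixes q.
  the server's payoff from serve Wide: q·(-3) + (1−q)·4 = -7q + 4
  the server's payoff from serve Body: q·(-2) + (1−q)·2 = -4q + 2
  -7q + 4 = -4q + 2  ⇒  -3q = -2  ⇒  q = 2/3.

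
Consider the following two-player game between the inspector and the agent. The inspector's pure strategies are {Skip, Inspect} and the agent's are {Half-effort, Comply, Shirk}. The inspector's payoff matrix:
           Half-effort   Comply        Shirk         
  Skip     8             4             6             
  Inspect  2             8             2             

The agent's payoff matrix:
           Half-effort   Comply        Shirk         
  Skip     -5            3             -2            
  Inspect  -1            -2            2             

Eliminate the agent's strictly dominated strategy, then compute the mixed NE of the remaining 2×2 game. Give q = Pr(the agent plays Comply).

q = 1/2

The agent's strategy Half-effort is strictly dominated by Shirk: -2 > -5 and 2 > -1. Eliminate Half-effort.
The inspector's indifference between Skip and Inspect determines the agent's mixing probability q:
  the inspector's payoff from Skip: q·4 + (1−q)·6 = -2q + 6
  the inspector's payoff from Inspect: q·8 + (1−q)·2 = 6q + 2
  -2q + 6 = 6q + 2  ⇒  -8q = -4  ⇒  q = 1/2.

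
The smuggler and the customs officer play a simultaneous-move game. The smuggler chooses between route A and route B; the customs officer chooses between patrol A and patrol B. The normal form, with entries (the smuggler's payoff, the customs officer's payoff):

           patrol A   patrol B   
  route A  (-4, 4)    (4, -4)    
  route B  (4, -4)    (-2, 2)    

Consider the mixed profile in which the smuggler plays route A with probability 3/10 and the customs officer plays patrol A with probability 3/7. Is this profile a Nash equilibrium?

No

Given the smuggler's mix p = 3/10, the customs officer's payoff from patrol A is -8/5 but from patrol B is 1/5. The customs officer strictly prefers patrol B, so the customs officer would not mix.
So the proposed profile is not a Nash equilibrium.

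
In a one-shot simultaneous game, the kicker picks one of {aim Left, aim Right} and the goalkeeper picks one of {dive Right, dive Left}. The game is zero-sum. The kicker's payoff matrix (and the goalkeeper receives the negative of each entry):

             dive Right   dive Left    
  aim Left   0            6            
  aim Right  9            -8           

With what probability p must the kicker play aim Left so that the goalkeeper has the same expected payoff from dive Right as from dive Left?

In a mixed equilibrium the goalkeeper is indifferent between dive Right and dive Left; this condition fixes p.
  the goalkeeper's payoff to dive Right: p·0 + (1−p)·(-9) = 9p - 9
  the goalkeeper's payoff to dive Left: p·(-6) + (1−p)·8 = -14p + 8
  9p - 9 = -14p + 8  ⇒  23p = 17  ⇒  p = 17/23.

p = 17/23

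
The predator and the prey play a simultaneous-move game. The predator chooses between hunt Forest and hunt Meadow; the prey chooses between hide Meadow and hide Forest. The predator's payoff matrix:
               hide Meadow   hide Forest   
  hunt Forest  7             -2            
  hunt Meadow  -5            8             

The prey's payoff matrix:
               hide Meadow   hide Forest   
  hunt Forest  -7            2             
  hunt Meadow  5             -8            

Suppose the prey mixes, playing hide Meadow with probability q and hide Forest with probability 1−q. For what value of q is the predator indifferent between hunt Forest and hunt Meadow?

In a mixed equilibrium the predator is indifferent between hunt Forest and hunt Meadow; this condition fixes q.
  the predator's expected payoff from hunt Forest: q·7 + (1−q)·(-2) = 9q - 2
  the predator's expected payoff from hunt Meadow: q·(-5) + (1−q)·8 = -13q + 8
  9q - 2 = -13q + 8  ⇒  22q = 10  ⇒  q = 5/11.

q = 5/11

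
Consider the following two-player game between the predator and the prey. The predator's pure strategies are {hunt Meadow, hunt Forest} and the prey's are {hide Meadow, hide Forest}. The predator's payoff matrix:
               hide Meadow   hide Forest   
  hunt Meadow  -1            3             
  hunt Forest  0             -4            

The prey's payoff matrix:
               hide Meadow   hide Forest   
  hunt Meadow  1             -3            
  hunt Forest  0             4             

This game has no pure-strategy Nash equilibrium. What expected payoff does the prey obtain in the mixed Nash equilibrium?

The predator's mix must leave the prey indifferent between hide Meadow and hide Forest.
  the prey's payoff to hide Meadow: p·1 + (1−p)·0 = p
  the prey's payoff to hide Forest: p·(-3) + (1−p)·4 = -7p + 4
  p = -7p + 4  ⇒  8p = 4  ⇒  p = 1/2.
At equilibrium the prey is indifferent across columns, so the prey's payoff equals the payoff from hide Meadow: (1/2)·1 + (1/2)·0 = 1/2.

1/2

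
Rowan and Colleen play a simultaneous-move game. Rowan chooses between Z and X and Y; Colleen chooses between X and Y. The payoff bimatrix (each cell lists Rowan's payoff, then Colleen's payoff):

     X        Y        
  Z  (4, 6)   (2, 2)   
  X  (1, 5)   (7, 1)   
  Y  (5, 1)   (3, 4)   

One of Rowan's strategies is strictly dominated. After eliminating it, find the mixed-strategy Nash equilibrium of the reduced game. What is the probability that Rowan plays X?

Rowan's strategy Z is strictly dominated by Y: 5 > 4 and 3 > 2. Eliminate Z.
Rowan's mix must leave Colleen indifferent between X and Y.
  Colleen's payoff to X: p·5 + (1−p)·1 = 4p + 1
  Colleen's payoff to Y: p·1 + (1−p)·4 = -3p + 4
  4p + 1 = -3p + 4  ⇒  7p = 3  ⇒  p = 3/7.

p = 3/7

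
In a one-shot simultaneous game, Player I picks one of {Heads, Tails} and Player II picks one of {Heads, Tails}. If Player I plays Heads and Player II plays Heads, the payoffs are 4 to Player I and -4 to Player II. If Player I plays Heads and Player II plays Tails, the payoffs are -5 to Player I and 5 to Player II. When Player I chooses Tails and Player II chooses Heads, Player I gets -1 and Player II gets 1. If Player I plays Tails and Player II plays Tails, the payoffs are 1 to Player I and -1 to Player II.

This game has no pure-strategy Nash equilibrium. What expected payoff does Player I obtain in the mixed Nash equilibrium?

Player I's indifference between Heads and Tails determines Player II's mixing probability q:
  Player I's payoff from Heads: q·4 + (1−q)·(-5) = 9q - 5
  Player I's payoff from Tails: q·(-1) + (1−q)·1 = -2q + 1
  9q - 5 = -2q + 1  ⇒  11q = 6  ⇒  q = 6/11.
At equilibrium Player I is indifferent across rows, so Player I's payoff equals the payoff from Heads: (6/11)·4 + (5/11)·(-5) = -1/11.

-1/11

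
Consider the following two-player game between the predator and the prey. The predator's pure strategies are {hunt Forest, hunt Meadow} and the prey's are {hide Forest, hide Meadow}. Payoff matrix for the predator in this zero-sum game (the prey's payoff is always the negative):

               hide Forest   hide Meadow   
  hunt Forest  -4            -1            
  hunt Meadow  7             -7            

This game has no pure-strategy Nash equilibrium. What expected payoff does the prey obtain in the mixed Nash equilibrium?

35/17

For the prey to be willing to mix, the prey must be indifferent between hide Forest and hide Meadow, which pins down the predator's mix.
  the prey's payoff from hide Forest: p·4 + (1−p)·(-7) = 11p - 7
  the prey's payoff from hide Meadow: p·1 + (1−p)·7 = -6p + 7
  11p - 7 = -6p + 7  ⇒  17p = 14  ⇒  p = 14/17.
At equilibrium the prey is indifferent across columns, so the prey's payoff equals the payoff from hide Forest: (14/17)·4 + (3/17)·(-7) = 35/17.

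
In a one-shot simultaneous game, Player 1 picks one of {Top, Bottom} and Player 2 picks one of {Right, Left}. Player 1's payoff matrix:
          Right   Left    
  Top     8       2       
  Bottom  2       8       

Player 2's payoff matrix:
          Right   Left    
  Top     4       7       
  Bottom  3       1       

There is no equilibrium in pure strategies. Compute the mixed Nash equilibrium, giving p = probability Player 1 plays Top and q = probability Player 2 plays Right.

Player 2's indifference between Right and Left determines Player 1's mixing probability p:
  Player 2's expected payoff from Right: p·4 + (1−p)·3 = p + 3
  Player 2's expected payoff from Left: p·7 + (1−p)·1 = 6p + 1
  p + 3 = 6p + 1  ⇒  -5p = -2  ⇒  p = 2/5.
Player 2's mix must leave Player 1 indifferent between Top and Bottom.
  Player 1's payoff from Top: q·8 + (1−q)·2 = 6q + 2
  Player 1's payoff from Bottom: q·2 + (1−q)·8 = -6q + 8
  6q + 2 = -6q + 8  ⇒  12q = 6  ⇒  q = 1/2.

p = 2/5, q = 1/2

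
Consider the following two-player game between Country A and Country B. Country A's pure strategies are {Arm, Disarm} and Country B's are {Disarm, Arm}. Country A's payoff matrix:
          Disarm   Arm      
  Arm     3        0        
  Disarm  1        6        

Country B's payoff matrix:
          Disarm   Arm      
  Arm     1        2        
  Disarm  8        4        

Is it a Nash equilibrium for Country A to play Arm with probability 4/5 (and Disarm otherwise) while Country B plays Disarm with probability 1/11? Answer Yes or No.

No

Given Country B's mix q = 1/11, Country A's payoff from Arm is 3/11 but from Disarm is 61/11. Country A strictly prefers Disarm, so Country A would not mix.
So the proposed profile is not a Nash equilibrium.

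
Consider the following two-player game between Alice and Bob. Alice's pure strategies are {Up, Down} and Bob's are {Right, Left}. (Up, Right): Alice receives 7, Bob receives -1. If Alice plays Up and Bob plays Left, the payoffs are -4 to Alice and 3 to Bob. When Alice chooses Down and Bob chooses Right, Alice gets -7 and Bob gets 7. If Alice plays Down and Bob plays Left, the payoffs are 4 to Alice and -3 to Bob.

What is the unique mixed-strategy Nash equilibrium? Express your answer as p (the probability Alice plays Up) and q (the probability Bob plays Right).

p = 5/7, q = 4/11

In a mixed equilibrium Bob is indifferent between Right and Left; this condition fixes p.
  Bob's payoff from Right: p·(-1) + (1−p)·7 = -8p + 7
  Bob's payoff from Left: p·3 + (1−p)·(-3) = 6p - 3
  -8p + 7 = 6p - 3  ⇒  -14p = -10  ⇒  p = 5/7.
Set Alice's expected payoff from Up equal to that from Down:
  Alice's payoff to Up: q·7 + (1−q)·(-4) = 11q - 4
  Alice's payoff to Down: q·(-7) + (1−q)·4 = -11q + 4
  11q - 4 = -11q + 4  ⇒  22q = 8  ⇒  q = 4/11.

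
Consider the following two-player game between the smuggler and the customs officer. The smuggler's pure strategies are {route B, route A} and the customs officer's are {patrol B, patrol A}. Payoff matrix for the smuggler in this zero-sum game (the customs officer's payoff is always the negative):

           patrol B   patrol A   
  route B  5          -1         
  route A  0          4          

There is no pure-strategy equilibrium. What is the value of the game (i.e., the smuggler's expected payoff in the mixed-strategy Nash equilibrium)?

The customs officer's mix must leave the smuggler indifferent between route B and route A.
  the smuggler's payoff to route B: q·5 + (1−q)·(-1) = 6q - 1
  the smuggler's payoff to route A: q·0 + (1−q)·4 = -4q + 4
  6q - 1 = -4q + 4  ⇒  10q = 5  ⇒  q = 1/2.
The value is the smuggler's expected payoff against this mix (using route B): (1/2)·5 + (1/2)·(-1) = 2.

v = 2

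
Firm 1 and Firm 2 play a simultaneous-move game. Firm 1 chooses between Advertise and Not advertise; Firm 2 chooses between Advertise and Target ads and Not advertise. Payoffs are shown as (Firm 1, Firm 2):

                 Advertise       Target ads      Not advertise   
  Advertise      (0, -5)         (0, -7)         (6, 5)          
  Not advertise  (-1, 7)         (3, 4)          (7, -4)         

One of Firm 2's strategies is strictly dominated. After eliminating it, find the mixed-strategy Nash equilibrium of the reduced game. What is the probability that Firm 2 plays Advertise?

Firm 2's strategy Target ads is strictly dominated by Advertise: -5 > -7 and 7 > 4. Eliminate Target ads.
Firm 1's indifference between Advertise and Not advertise determines Firm 2's mixing probability q:
  Firm 1's expected payoff from Advertise: q·0 + (1−q)·6 = -6q + 6
  Firm 1's expected payoff from Not advertise: q·(-1) + (1−q)·7 = -8q + 7
  -6q + 6 = -8q + 7  ⇒  2q = 1  ⇒  q = 1/2.

q = 1/2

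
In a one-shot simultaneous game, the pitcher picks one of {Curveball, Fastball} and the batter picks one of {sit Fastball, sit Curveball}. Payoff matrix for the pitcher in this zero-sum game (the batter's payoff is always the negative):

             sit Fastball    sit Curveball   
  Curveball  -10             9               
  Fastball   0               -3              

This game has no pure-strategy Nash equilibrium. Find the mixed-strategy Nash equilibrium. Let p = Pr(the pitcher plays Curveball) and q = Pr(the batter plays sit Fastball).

p = 3/22, q = 6/11

In a mixed equilibrium the batter is indifferent between sit Fastball and sit Curveball; this condition fixes p.
  the batter's payoff to sit Fastball: p·10 + (1−p)·0 = 10p
  the batter's payoff to sit Curveball: p·(-9) + (1−p)·3 = -12p + 3
  10p = -12p + 3  ⇒  22p = 3  ⇒  p = 3/22.
The batter's mix must leave the pitcher indifferent between Curveball and Fastball.
  the pitcher's payoff from Curveball: q·(-10) + (1−q)·9 = -19q + 9
  the pitcher's payoff from Fastball: q·0 + (1−q)·(-3) = 3q - 3
  -19q + 9 = 3q - 3  ⇒  -22q = -12  ⇒  q = 6/11.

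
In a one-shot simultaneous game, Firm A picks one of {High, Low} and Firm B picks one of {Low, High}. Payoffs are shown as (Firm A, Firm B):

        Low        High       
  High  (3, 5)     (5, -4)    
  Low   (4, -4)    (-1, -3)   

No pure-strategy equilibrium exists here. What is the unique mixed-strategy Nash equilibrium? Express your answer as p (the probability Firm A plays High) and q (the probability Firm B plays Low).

p = 1/10, q = 6/7

In a mixed equilibrium Firm B is indifferent between Low and High; this condition fixes p.
  Firm B's payoff from Low: p·5 + (1−p)·(-4) = 9p - 4
  Firm B's payoff from High: p·(-4) + (1−p)·(-3) = -p - 3
  9p - 4 = -p - 3  ⇒  10p = 1  ⇒  p = 1/10.
For Firm A to be willing to mix, Firm A must be indifferent between High and Low, which pins down Firm B's mix.
  Firm A's payoff from High: q·3 + (1−q)·5 = -2q + 5
  Firm A's payoff from Low: q·4 + (1−q)·(-1) = 5q - 1
  -2q + 5 = 5q - 1  ⇒  -7q = -6  ⇒  q = 6/7.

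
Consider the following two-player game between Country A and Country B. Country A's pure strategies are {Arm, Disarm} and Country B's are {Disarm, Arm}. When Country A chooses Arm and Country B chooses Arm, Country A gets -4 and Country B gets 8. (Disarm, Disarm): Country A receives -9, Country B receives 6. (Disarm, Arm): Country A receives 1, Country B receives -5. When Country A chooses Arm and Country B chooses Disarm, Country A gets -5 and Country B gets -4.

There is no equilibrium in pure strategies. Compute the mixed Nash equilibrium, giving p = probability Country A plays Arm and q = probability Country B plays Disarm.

Country B's indifference between Disarm and Arm determines Country A's mixing probability p:
  Country B's payoff to Disarm: p·(-4) + (1−p)·6 = -10p + 6
  Country B's payoff to Arm: p·8 + (1−p)·(-5) = 13p - 5
  -10p + 6 = 13p - 5  ⇒  -23p = -11  ⇒  p = 11/23.
Country B's mix must leave Country A indifferent between Arm and Disarm.
  Country A's payoff from Arm: q·(-5) + (1−q)·(-4) = -q - 4
  Country A's payoff from Disarm: q·(-9) + (1−q)·1 = -10q + 1
  -q - 4 = -10q + 1  ⇒  9q = 5  ⇒  q = 5/9.

p = 11/23, q = 5/9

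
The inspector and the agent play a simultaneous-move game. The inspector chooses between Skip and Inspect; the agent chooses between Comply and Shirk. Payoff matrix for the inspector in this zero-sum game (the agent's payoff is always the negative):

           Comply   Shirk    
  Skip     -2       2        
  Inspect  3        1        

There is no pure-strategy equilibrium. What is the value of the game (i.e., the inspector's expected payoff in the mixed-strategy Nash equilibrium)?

v = 4/3

The agent's mix must leave the inspector indifferent between Skip and Inspect.
  the inspector's expected payoff from Skip: q·(-2) + (1−q)·2 = -4q + 2
  the inspector's expected payoff from Inspect: q·3 + (1−q)·1 = 2q + 1
  -4q + 2 = 2q + 1  ⇒  -6q = -1  ⇒  q = 1/6.
The value is the inspector's expected payoff against this mix (using Skip): (1/6)·(-2) + (5/6)·2 = 4/3.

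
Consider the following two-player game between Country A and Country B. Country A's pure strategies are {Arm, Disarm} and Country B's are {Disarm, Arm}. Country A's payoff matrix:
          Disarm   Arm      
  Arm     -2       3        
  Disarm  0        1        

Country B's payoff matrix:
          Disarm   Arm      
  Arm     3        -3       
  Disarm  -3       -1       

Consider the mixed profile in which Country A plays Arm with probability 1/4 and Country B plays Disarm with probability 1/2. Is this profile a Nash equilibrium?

Check Country B's indifference given Country A's mix p = 1/4:
  payoff from Disarm = -3/2; payoff from Arm = -3/2 — equal.
Check Country A's indifference given Country B's mix q = 1/2:
  payoff from Arm = 1/2; payoff from Disarm = 1/2 — equal.
Both players are indifferent, so neither can profitably deviate.

Yes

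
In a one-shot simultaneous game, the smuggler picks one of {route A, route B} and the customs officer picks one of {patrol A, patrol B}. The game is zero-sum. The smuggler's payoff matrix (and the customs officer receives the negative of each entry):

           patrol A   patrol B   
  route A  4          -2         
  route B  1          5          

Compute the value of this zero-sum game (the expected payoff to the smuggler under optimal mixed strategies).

v = 11/5

In a mixed equilibrium the smuggler is indifferent between route A and route B; this condition fixes q.
  the smuggler's payoff to route A: q·4 + (1−q)·(-2) = 6q - 2
  the smuggler's payoff to route B: q·1 + (1−q)·5 = -4q + 5
  6q - 2 = -4q + 5  ⇒  10q = 7  ⇒  q = 7/10.
The value is the smuggler's expected payoff against this mix (using route A): (7/10)·4 + (3/10)·(-2) = 11/5.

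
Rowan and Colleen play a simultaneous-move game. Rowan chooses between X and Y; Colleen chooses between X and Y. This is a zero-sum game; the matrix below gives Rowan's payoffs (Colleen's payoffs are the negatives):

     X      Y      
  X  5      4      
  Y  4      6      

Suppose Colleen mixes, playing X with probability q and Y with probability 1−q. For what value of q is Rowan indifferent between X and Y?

For Rowan to be willing to mix, Rowan must be indifferent between X and Y, which pins down Colleen's mix.
  Rowan's payoff to X: q·5 + (1−q)·4 = q + 4
  Rowan's payoff to Y: q·4 + (1−q)·6 = -2q + 6
  q + 4 = -2q + 6  ⇒  3q = 2  ⇒  q = 2/3.

q = 2/3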